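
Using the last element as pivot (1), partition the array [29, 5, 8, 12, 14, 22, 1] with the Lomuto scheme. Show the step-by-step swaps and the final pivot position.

Lomuto partition with pivot = 1:

Initial array: [29, 5, 8, 12, 14, 22, 1]

arr[0]=29 > 1: no swap
arr[1]=5 > 1: no swap
arr[2]=8 > 1: no swap
arr[3]=12 > 1: no swap
arr[4]=14 > 1: no swap
arr[5]=22 > 1: no swap

Place pivot at position 0: [1, 5, 8, 12, 14, 22, 29]
Pivot position: 0

After partitioning with pivot 1, the array becomes [1, 5, 8, 12, 14, 22, 29]. The pivot is placed at index 0. All elements to the left of the pivot are <= 1, and all elements to the right are > 1.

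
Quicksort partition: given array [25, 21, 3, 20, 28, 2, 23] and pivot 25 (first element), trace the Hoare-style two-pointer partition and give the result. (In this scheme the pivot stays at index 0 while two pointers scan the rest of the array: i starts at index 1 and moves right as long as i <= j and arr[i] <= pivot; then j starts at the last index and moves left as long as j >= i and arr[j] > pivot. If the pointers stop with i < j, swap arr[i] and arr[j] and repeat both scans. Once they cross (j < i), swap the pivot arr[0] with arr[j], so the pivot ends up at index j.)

Hoare-style two-pointer partition with pivot = 25:

Initial array: [25, 21, 3, 20, 28, 2, 23]

Pointers start at i = 1, j = 6.
i stops at index 4 (arr[4]=28 > 25), j stops at index 6 (arr[6]=23 <= 25): swap arr[4] and arr[6], array becomes [25, 21, 3, 20, 23, 2, 28]
i ends at 6, j ends at 5: the pointers have crossed (j < i), so scanning stops.

Swap pivot arr[0] with arr[5] to place pivot at position 5: [2, 21, 3, 20, 23, 25, 28]
Pivot position: 5

After partitioning with pivot 25, the array becomes [2, 21, 3, 20, 23, 25, 28]. The pivot is placed at index 5. All elements to the left of the pivot are <= 25, and all elements to the right are > 25.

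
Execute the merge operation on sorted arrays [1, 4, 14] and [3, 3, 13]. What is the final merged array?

Merging process:

Compare 1 vs 3: take 1 from left. Merged: [1]
Compare 4 vs 3: take 3 from right. Merged: [1, 3]
Compare 4 vs 3: take 3 from right. Merged: [1, 3, 3]
Compare 4 vs 13: take 4 from left. Merged: [1, 3, 3, 4]
Compare 14 vs 13: take 13 from right. Merged: [1, 3, 3, 4, 13]
Append remaining from left: [14]. Merged: [1, 3, 3, 4, 13, 14]

Final merged array: [1, 3, 3, 4, 13, 14]
Total comparisons: 5

The merged array is [1, 3, 3, 4, 13, 14], requiring 5 comparisons. The merge step runs in O(n) time where n is the total number of elements.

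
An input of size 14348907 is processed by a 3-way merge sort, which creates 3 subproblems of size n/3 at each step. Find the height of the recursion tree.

For divide and conquer with division factor 3:

Problem sizes at each level:
Level 0: 14348907
Level 1: 4782969
Level 2: 1594323
Level 3: 531441
Level 4: 177147
Level 5: 59049
Level 6: 19683
Level 7: 6561
Level 8: 2187
Level 9: 729
Level 10: 243
Level 11: 81
Level 12: 27
Level 13: 9
Level 14: 3
Level 15: 1

The root is level 0 and the size-1 base case is level 15 (the tree spans levels 0 through 15, i.e. 16 levels counting the root), so the depth is the number of divisions: log_3(14348907) = 15

The recursion tree depth is log_3(14348907) = 15. At each level, the problem size is divided by 3, so it takes 15 divisions to reduce to a base case of size 1. The algorithm makes 3 recursive calls at each level.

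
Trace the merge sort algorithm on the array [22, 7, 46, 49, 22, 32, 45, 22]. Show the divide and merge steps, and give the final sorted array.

Merge sort trace:

Split: [22, 7, 46, 49, 22, 32, 45, 22] -> [22, 7, 46, 49] and [22, 32, 45, 22]
  Split: [22, 7, 46, 49] -> [22, 7] and [46, 49]
    Split: [22, 7] -> [22] and [7]
    Merge: [22] + [7] -> [7, 22]
    Split: [46, 49] -> [46] and [49]
    Merge: [46] + [49] -> [46, 49]
  Merge: [7, 22] + [46, 49] -> [7, 22, 46, 49]
  Split: [22, 32, 45, 22] -> [22, 32] and [45, 22]
    Split: [22, 32] -> [22] and [32]
    Merge: [22] + [32] -> [22, 32]
    Split: [45, 22] -> [45] and [22]
    Merge: [45] + [22] -> [22, 45]
  Merge: [22, 32] + [22, 45] -> [22, 22, 32, 45]
Merge: [7, 22, 46, 49] + [22, 22, 32, 45] -> [7, 22, 22, 22, 32, 45, 46, 49]

Final sorted array: [7, 22, 22, 22, 32, 45, 46, 49]

The merge sort proceeds by recursively splitting the array and merging sorted halves.
After all merges, the sorted array is [7, 22, 22, 22, 32, 45, 46, 49].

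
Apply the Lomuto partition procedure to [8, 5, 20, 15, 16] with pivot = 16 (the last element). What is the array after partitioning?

Lomuto partition with pivot = 16:

Initial array: [8, 5, 20, 15, 16]

arr[0]=8 <= 16: swap with position 0, array becomes [8, 5, 20, 15, 16]
arr[1]=5 <= 16: swap with position 1, array becomes [8, 5, 20, 15, 16]
arr[2]=20 > 16: no swap
arr[3]=15 <= 16: swap with position 2, array becomes [8, 5, 15, 20, 16]

Place pivot at position 3: [8, 5, 15, 16, 20]
Pivot position: 3

After partitioning with pivot 16, the array becomes [8, 5, 15, 16, 20]. The pivot is placed at index 3. All elements to the left of the pivot are <= 16, and all elements to the right are > 16.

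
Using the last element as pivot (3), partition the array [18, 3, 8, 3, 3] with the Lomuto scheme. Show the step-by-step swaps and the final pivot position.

Lomuto partition with pivot = 3:

Initial array: [18, 3, 8, 3, 3]

arr[0]=18 > 3: no swap
arr[1]=3 <= 3: swap with position 0, array becomes [3, 18, 8, 3, 3]
arr[2]=8 > 3: no swap
arr[3]=3 <= 3: swap with position 1, array becomes [3, 3, 8, 18, 3]

Place pivot at position 2: [3, 3, 3, 18, 8]
Pivot position: 2

After partitioning with pivot 3, the array becomes [3, 3, 3, 18, 8]. The pivot is placed at index 2. All elements to the left of the pivot are <= 3, and all elements to the right are > 3.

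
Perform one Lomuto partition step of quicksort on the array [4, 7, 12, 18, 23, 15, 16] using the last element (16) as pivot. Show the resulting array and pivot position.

Lomuto partition with pivot = 16:

Initial array: [4, 7, 12, 18, 23, 15, 16]

arr[0]=4 <= 16: swap with position 0, array becomes [4, 7, 12, 18, 23, 15, 16]
arr[1]=7 <= 16: swap with position 1, array becomes [4, 7, 12, 18, 23, 15, 16]
arr[2]=12 <= 16: swap with position 2, array becomes [4, 7, 12, 18, 23, 15, 16]
arr[3]=18 > 16: no swap
arr[4]=23 > 16: no swap
arr[5]=15 <= 16: swap with position 3, array becomes [4, 7, 12, 15, 23, 18, 16]

Place pivot at position 4: [4, 7, 12, 15, 16, 18, 23]
Pivot position: 4

After partitioning with pivot 16, the array becomes [4, 7, 12, 15, 16, 18, 23]. The pivot is placed at index 4. All elements to the left of the pivot are <= 16, and all elements to the right are > 16.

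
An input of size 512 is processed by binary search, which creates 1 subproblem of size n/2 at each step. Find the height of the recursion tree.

For divide and conquer with division factor 2:

Problem sizes at each level:
Level 0: 512
Level 1: 256
Level 2: 128
Level 3: 64
Level 4: 32
Level 5: 16
Level 6: 8
Level 7: 4
Level 8: 2
Level 9: 1

The root is level 0 and the size-1 base case is level 9 (the tree spans levels 0 through 9, i.e. 10 levels counting the root), so the depth is the number of divisions: log_2(512) = 9

The recursion tree depth is log_2(512) = 9. At each level, the problem size is divided by 2, so it takes 9 divisions to reduce to a base case of size 1. The algorithm makes 1 recursive call at each level.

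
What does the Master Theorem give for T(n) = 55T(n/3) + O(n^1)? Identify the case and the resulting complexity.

Master Theorem for T(n) = 55T(n/3) + O(n^1):

a = 55, b = 3, c = 1
log_b(a) = log_3(55) = 3.6476

Case 1: c = 1 < log_3(55) = 3.6476
T(n) = O(n^(log_3 55))

For T(n) = 55T(n/3) + O(n^1): log_3(55) = 3.6476. This is Case 1 of the Master Theorem (c < log_b(a), work dominated by leaves), giving O(n^(log_3 55)).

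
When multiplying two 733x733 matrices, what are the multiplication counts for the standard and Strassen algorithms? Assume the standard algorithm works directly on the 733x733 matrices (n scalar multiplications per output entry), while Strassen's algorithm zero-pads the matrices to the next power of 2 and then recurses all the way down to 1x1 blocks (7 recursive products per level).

Matrix multiplication for 733x733 matrices:

Strassen's algorithm requires power-of-2 dimensions. Pad 733x733 to 1024x1024 (next power of 2).

Standard algorithm: 733^3 = 393832837 multiplications
Strassen's algorithm: 7^(log2(1024)) = 7^10 = 282475249 multiplications
Savings: 393832837 - 282475249 = 111357588 multiplications

Standard: 393832837 multiplications (733^3). Strassen: 282475249 multiplications (7^10, after padding to 1024x1024). Strassen reduces 8 recursive multiplications to 7 at each level.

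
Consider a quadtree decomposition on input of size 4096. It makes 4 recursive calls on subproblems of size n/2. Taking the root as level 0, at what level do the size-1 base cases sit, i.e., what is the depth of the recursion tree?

For divide and conquer with division factor 2:

Problem sizes at each level:
Level 0: 4096
Level 1: 2048
Level 2: 1024
Level 3: 512
Level 4: 256
Level 5: 128
Level 6: 64
Level 7: 32
Level 8: 16
Level 9: 8
Level 10: 4
Level 11: 2
Level 12: 1

The root is level 0 and the size-1 base case is level 12 (the tree spans levels 0 through 12, i.e. 13 levels counting the root), so the depth is the number of divisions: log_2(4096) = 12

The recursion tree depth is log_2(4096) = 12. At each level, the problem size is divided by 2, so it takes 12 divisions to reduce to a base case of size 1. The algorithm makes 4 recursive calls at each level.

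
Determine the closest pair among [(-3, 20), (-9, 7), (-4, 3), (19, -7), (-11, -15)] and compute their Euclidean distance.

Computing all pairwise distances among 5 points:

d((-3, 20), (-9, 7)) = 14.3178
d((-3, 20), (-4, 3)) = 17.0294
d((-3, 20), (19, -7)) = 34.8281
d((-3, 20), (-11, -15)) = 35.9026
d((-9, 7), (-4, 3)) = 6.4031 <-- minimum
d((-9, 7), (19, -7)) = 31.305
d((-9, 7), (-11, -15)) = 22.0907
d((-4, 3), (19, -7)) = 25.0799
d((-4, 3), (-11, -15)) = 19.3132
d((19, -7), (-11, -15)) = 31.0483

Closest pair: (-9, 7) and (-4, 3) with distance 6.4031

The closest pair is (-9, 7) and (-4, 3) with Euclidean distance 6.4031. For 5 points, brute-force pairwise comparison is shown above. For large n, the divide-and-conquer algorithm (sort by x, recurse on halves, check the dividing strip) achieves O(n log n).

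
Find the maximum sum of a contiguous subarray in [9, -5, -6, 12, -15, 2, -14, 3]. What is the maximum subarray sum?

Using Kadane's algorithm on [9, -5, -6, 12, -15, 2, -14, 3]:

Scanning through the array:
Position 1 (value -5): max_ending_here = 4, max_so_far = 9
Position 2 (value -6): max_ending_here = -2, max_so_far = 9
Position 3 (value 12): max_ending_here = 12, max_so_far = 12
Position 4 (value -15): max_ending_here = -3, max_so_far = 12
Position 5 (value 2): max_ending_here = 2, max_so_far = 12
Position 6 (value -14): max_ending_here = -12, max_so_far = 12
Position 7 (value 3): max_ending_here = 3, max_so_far = 12

Maximum subarray: [12]
Maximum sum: 12

The maximum subarray is [12] with sum 12. This subarray runs from index 3 to index 3.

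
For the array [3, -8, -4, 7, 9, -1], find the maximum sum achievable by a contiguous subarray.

Using Kadane's algorithm on [3, -8, -4, 7, 9, -1]:

Scanning through the array:
Position 1 (value -8): max_ending_here = -5, max_so_far = 3
Position 2 (value -4): max_ending_here = -4, max_so_far = 3
Position 3 (value 7): max_ending_here = 7, max_so_far = 7
Position 4 (value 9): max_ending_here = 16, max_so_far = 16
Position 5 (value -1): max_ending_here = 15, max_so_far = 16

Maximum subarray: [7, 9]
Maximum sum: 16

The maximum subarray is [7, 9] with sum 16. This subarray runs from index 3 to index 4.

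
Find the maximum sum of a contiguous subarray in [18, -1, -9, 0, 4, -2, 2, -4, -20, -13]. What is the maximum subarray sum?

Using Kadane's algorithm on [18, -1, -9, 0, 4, -2, 2, -4, -20, -13]:

Scanning through the array:
Position 1 (value -1): max_ending_here = 17, max_so_far = 18
Position 2 (value -9): max_ending_here = 8, max_so_far = 18
Position 3 (value 0): max_ending_here = 8, max_so_far = 18
Position 4 (value 4): max_ending_here = 12, max_so_far = 18
Position 5 (value -2): max_ending_here = 10, max_so_far = 18
Position 6 (value 2): max_ending_here = 12, max_so_far = 18
Position 7 (value -4): max_ending_here = 8, max_so_far = 18
Position 8 (value -20): max_ending_here = -12, max_so_far = 18
Position 9 (value -13): max_ending_here = -13, max_so_far = 18

Maximum subarray: [18]
Maximum sum: 18

The maximum subarray is [18] with sum 18. This subarray runs from index 0 to index 0.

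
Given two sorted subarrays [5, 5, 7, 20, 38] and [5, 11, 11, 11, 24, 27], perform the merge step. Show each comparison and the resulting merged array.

Merging process:

Compare 5 vs 5: take 5 from left. Merged: [5]
Compare 5 vs 5: take 5 from left. Merged: [5, 5]
Compare 7 vs 5: take 5 from right. Merged: [5, 5, 5]
Compare 7 vs 11: take 7 from left. Merged: [5, 5, 5, 7]
Compare 20 vs 11: take 11 from right. Merged: [5, 5, 5, 7, 11]
Compare 20 vs 11: take 11 from right. Merged: [5, 5, 5, 7, 11, 11]
Compare 20 vs 11: take 11 from right. Merged: [5, 5, 5, 7, 11, 11, 11]
Compare 20 vs 24: take 20 from left. Merged: [5, 5, 5, 7, 11, 11, 11, 20]
Compare 38 vs 24: take 24 from right. Merged: [5, 5, 5, 7, 11, 11, 11, 20, 24]
Compare 38 vs 27: take 27 from right. Merged: [5, 5, 5, 7, 11, 11, 11, 20, 24, 27]
Append remaining from left: [38]. Merged: [5, 5, 5, 7, 11, 11, 11, 20, 24, 27, 38]

Final merged array: [5, 5, 5, 7, 11, 11, 11, 20, 24, 27, 38]
Total comparisons: 10

The merged array is [5, 5, 5, 7, 11, 11, 11, 20, 24, 27, 38], requiring 10 comparisons. The merge step runs in O(n) time where n is the total number of elements.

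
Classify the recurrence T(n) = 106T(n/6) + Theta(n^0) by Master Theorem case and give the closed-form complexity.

Master Theorem for T(n) = 106T(n/6) + O(n^0):

a = 106, b = 6, c = 0
log_b(a) = log_6(106) = 2.6027

Case 1: c = 0 < log_6(106) = 2.6027
T(n) = O(n^(log_6 106))

For T(n) = 106T(n/6) + O(n^0): log_6(106) = 2.6027. This is Case 1 of the Master Theorem (c < log_b(a), work dominated by leaves), giving O(n^(log_6 106)).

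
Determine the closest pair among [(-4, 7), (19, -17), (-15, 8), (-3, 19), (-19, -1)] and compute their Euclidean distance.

Computing all pairwise distances among 5 points:

d((-4, 7), (19, -17)) = 33.2415
d((-4, 7), (-15, 8)) = 11.0454
d((-4, 7), (-3, 19)) = 12.0416
d((-4, 7), (-19, -1)) = 17.0
d((19, -17), (-15, 8)) = 42.2019
d((19, -17), (-3, 19)) = 42.19
d((19, -17), (-19, -1)) = 41.2311
d((-15, 8), (-3, 19)) = 16.2788
d((-15, 8), (-19, -1)) = 9.8489 <-- minimum
d((-3, 19), (-19, -1)) = 25.6125

Closest pair: (-15, 8) and (-19, -1) with distance 9.8489

The closest pair is (-15, 8) and (-19, -1) with Euclidean distance 9.8489. For 5 points, brute-force pairwise comparison is shown above. For large n, the divide-and-conquer algorithm (sort by x, recurse on halves, check the dividing strip) achieves O(n log n).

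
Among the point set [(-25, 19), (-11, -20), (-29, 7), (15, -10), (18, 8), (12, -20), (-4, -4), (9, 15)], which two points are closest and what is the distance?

Computing all pairwise distances among 8 points:

d((-25, 19), (-11, -20)) = 41.4367
d((-25, 19), (-29, 7)) = 12.6491
d((-25, 19), (15, -10)) = 49.4065
d((-25, 19), (18, 8)) = 44.3847
d((-25, 19), (12, -20)) = 53.7587
d((-25, 19), (-4, -4)) = 31.1448
d((-25, 19), (9, 15)) = 34.2345
d((-11, -20), (-29, 7)) = 32.45
d((-11, -20), (15, -10)) = 27.8568
d((-11, -20), (18, 8)) = 40.3113
d((-11, -20), (12, -20)) = 23.0
d((-11, -20), (-4, -4)) = 17.4642
d((-11, -20), (9, 15)) = 40.3113
d((-29, 7), (15, -10)) = 47.1699
d((-29, 7), (18, 8)) = 47.0106
d((-29, 7), (12, -20)) = 49.0918
d((-29, 7), (-4, -4)) = 27.313
d((-29, 7), (9, 15)) = 38.833
d((15, -10), (18, 8)) = 18.2483
d((15, -10), (12, -20)) = 10.4403 <-- minimum
d((15, -10), (-4, -4)) = 19.9249
d((15, -10), (9, 15)) = 25.7099
d((18, 8), (12, -20)) = 28.6356
d((18, 8), (-4, -4)) = 25.0599
d((18, 8), (9, 15)) = 11.4018
d((12, -20), (-4, -4)) = 22.6274
d((12, -20), (9, 15)) = 35.1283
d((-4, -4), (9, 15)) = 23.0217

Closest pair: (15, -10) and (12, -20) with distance 10.4403

The closest pair is (15, -10) and (12, -20) with Euclidean distance 10.4403. For 8 points, brute-force pairwise comparison is shown above. For large n, the divide-and-conquer algorithm (sort by x, recurse on halves, check the dividing strip) achieves O(n log n).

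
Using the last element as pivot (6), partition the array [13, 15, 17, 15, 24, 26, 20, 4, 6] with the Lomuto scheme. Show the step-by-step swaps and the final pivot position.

Lomuto partition with pivot = 6:

Initial array: [13, 15, 17, 15, 24, 26, 20, 4, 6]

arr[0]=13 > 6: no swap
arr[1]=15 > 6: no swap
arr[2]=17 > 6: no swap
arr[3]=15 > 6: no swap
arr[4]=24 > 6: no swap
arr[5]=26 > 6: no swap
arr[6]=20 > 6: no swap
arr[7]=4 <= 6: swap with position 0, array becomes [4, 15, 17, 15, 24, 26, 20, 13, 6]

Place pivot at position 1: [4, 6, 17, 15, 24, 26, 20, 13, 15]
Pivot position: 1

After partitioning with pivot 6, the array becomes [4, 6, 17, 15, 24, 26, 20, 13, 15]. The pivot is placed at index 1. All elements to the left of the pivot are <= 6, and all elements to the right are > 6.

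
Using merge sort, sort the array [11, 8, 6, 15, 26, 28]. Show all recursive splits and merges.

Merge sort trace:

Split: [11, 8, 6, 15, 26, 28] -> [11, 8, 6] and [15, 26, 28]
  Split: [11, 8, 6] -> [11] and [8, 6]
    Split: [8, 6] -> [8] and [6]
    Merge: [8] + [6] -> [6, 8]
  Merge: [11] + [6, 8] -> [6, 8, 11]
  Split: [15, 26, 28] -> [15] and [26, 28]
    Split: [26, 28] -> [26] and [28]
    Merge: [26] + [28] -> [26, 28]
  Merge: [15] + [26, 28] -> [15, 26, 28]
Merge: [6, 8, 11] + [15, 26, 28] -> [6, 8, 11, 15, 26, 28]

Final sorted array: [6, 8, 11, 15, 26, 28]

The merge sort proceeds by recursively splitting the array and merging sorted halves.
After all merges, the sorted array is [6, 8, 11, 15, 26, 28].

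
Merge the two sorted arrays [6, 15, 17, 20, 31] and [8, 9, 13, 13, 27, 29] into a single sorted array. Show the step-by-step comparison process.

Merging process:

Compare 6 vs 8: take 6 from left. Merged: [6]
Compare 15 vs 8: take 8 from right. Merged: [6, 8]
Compare 15 vs 9: take 9 from right. Merged: [6, 8, 9]
Compare 15 vs 13: take 13 from right. Merged: [6, 8, 9, 13]
Compare 15 vs 13: take 13 from right. Merged: [6, 8, 9, 13, 13]
Compare 15 vs 27: take 15 from left. Merged: [6, 8, 9, 13, 13, 15]
Compare 17 vs 27: take 17 from left. Merged: [6, 8, 9, 13, 13, 15, 17]
Compare 20 vs 27: take 20 from left. Merged: [6, 8, 9, 13, 13, 15, 17, 20]
Compare 31 vs 27: take 27 from right. Merged: [6, 8, 9, 13, 13, 15, 17, 20, 27]
Compare 31 vs 29: take 29 from right. Merged: [6, 8, 9, 13, 13, 15, 17, 20, 27, 29]
Append remaining from left: [31]. Merged: [6, 8, 9, 13, 13, 15, 17, 20, 27, 29, 31]

Final merged array: [6, 8, 9, 13, 13, 15, 17, 20, 27, 29, 31]
Total comparisons: 10

The merged array is [6, 8, 9, 13, 13, 15, 17, 20, 27, 29, 31], requiring 10 comparisons. The merge step runs in O(n) time where n is the total number of elements.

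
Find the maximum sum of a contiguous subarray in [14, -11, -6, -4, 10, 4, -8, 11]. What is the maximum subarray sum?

Using Kadane's algorithm on [14, -11, -6, -4, 10, 4, -8, 11]:

Scanning through the array:
Position 1 (value -11): max_ending_here = 3, max_so_far = 14
Position 2 (value -6): max_ending_here = -3, max_so_far = 14
Position 3 (value -4): max_ending_here = -4, max_so_far = 14
Position 4 (value 10): max_ending_here = 10, max_so_far = 14
Position 5 (value 4): max_ending_here = 14, max_so_far = 14
Position 6 (value -8): max_ending_here = 6, max_so_far = 14
Position 7 (value 11): max_ending_here = 17, max_so_far = 17

Maximum subarray: [10, 4, -8, 11]
Maximum sum: 17

The maximum subarray is [10, 4, -8, 11] with sum 17. This subarray runs from index 4 to index 7.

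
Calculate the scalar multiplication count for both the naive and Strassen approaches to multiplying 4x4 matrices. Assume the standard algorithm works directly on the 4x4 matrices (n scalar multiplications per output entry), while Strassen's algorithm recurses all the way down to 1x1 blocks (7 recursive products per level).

Matrix multiplication for 4x4 matrices:

Standard algorithm: 4^3 = 64 multiplications
Strassen's algorithm: 7^(log2(4)) = 7^2 = 49 multiplications
Savings: 64 - 49 = 15 multiplications

Standard: 64 multiplications (4^3). Strassen: 49 multiplications (7^2). Strassen reduces 8 recursive multiplications to 7 at each level.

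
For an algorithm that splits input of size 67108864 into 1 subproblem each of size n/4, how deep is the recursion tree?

For divide and conquer with division factor 4:

Problem sizes at each level:
Level 0: 67108864
Level 1: 16777216
Level 2: 4194304
Level 3: 1048576
Level 4: 262144
Level 5: 65536
Level 6: 16384
Level 7: 4096
Level 8: 1024
Level 9: 256
Level 10: 64
Level 11: 16
Level 12: 4
Level 13: 1

The root is level 0 and the size-1 base case is level 13 (the tree spans levels 0 through 13, i.e. 14 levels counting the root), so the depth is the number of divisions: log_4(67108864) = 13

The recursion tree depth is log_4(67108864) = 13. At each level, the problem size is divided by 4, so it takes 13 divisions to reduce to a base case of size 1. The algorithm makes 1 recursive call at each level.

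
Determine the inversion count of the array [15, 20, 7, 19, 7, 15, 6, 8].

Finding inversions in [15, 20, 7, 19, 7, 15, 6, 8]:

(0, 2): arr[0]=15 > arr[2]=7
(0, 4): arr[0]=15 > arr[4]=7
(0, 6): arr[0]=15 > arr[6]=6
(0, 7): arr[0]=15 > arr[7]=8
(1, 2): arr[1]=20 > arr[2]=7
(1, 3): arr[1]=20 > arr[3]=19
(1, 4): arr[1]=20 > arr[4]=7
(1, 5): arr[1]=20 > arr[5]=15
(1, 6): arr[1]=20 > arr[6]=6
(1, 7): arr[1]=20 > arr[7]=8
(2, 6): arr[2]=7 > arr[6]=6
(3, 4): arr[3]=19 > arr[4]=7
(3, 5): arr[3]=19 > arr[5]=15
(3, 6): arr[3]=19 > arr[6]=6
(3, 7): arr[3]=19 > arr[7]=8
(4, 6): arr[4]=7 > arr[6]=6
(5, 6): arr[5]=15 > arr[6]=6
(5, 7): arr[5]=15 > arr[7]=8

Total inversions: 18

The array has 18 inversion(s): (0,2), (0,4), (0,6), (0,7), (1,2), (1,3), (1,4), (1,5), (1,6), (1,7), (2,6), (3,4), (3,5), (3,6), (3,7), (4,6), (5,6), (5,7). Each pair (i,j) satisfies i < j and arr[i] > arr[j].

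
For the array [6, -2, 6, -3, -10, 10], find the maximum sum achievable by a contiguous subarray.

Using Kadane's algorithm on [6, -2, 6, -3, -10, 10]:

Scanning through the array:
Position 1 (value -2): max_ending_here = 4, max_so_far = 6
Position 2 (value 6): max_ending_here = 10, max_so_far = 10
Position 3 (value -3): max_ending_here = 7, max_so_far = 10
Position 4 (value -10): max_ending_here = -3, max_so_far = 10
Position 5 (value 10): max_ending_here = 10, max_so_far = 10

Maximum subarray: [6, -2, 6]
Maximum sum: 10

The maximum subarray is [6, -2, 6] with sum 10. This subarray runs from index 0 to index 2.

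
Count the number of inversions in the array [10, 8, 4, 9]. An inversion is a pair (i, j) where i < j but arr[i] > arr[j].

Finding inversions in [10, 8, 4, 9]:

(0, 1): arr[0]=10 > arr[1]=8
(0, 2): arr[0]=10 > arr[2]=4
(0, 3): arr[0]=10 > arr[3]=9
(1, 2): arr[1]=8 > arr[2]=4

Total inversions: 4

The array has 4 inversion(s): (0,1), (0,2), (0,3), (1,2). Each pair (i,j) satisfies i < j and arr[i] > arr[j].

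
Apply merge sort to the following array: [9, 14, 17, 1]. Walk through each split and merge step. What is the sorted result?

Merge sort trace:

Split: [9, 14, 17, 1] -> [9, 14] and [17, 1]
  Split: [9, 14] -> [9] and [14]
  Merge: [9] + [14] -> [9, 14]
  Split: [17, 1] -> [17] and [1]
  Merge: [17] + [1] -> [1, 17]
Merge: [9, 14] + [1, 17] -> [1, 9, 14, 17]

Final sorted array: [1, 9, 14, 17]

The merge sort proceeds by recursively splitting the array and merging sorted halves.
After all merges, the sorted array is [1, 9, 14, 17].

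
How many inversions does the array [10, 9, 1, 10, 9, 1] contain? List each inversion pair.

Finding inversions in [10, 9, 1, 10, 9, 1]:

(0, 1): arr[0]=10 > arr[1]=9
(0, 2): arr[0]=10 > arr[2]=1
(0, 4): arr[0]=10 > arr[4]=9
(0, 5): arr[0]=10 > arr[5]=1
(1, 2): arr[1]=9 > arr[2]=1
(1, 5): arr[1]=9 > arr[5]=1
(3, 4): arr[3]=10 > arr[4]=9
(3, 5): arr[3]=10 > arr[5]=1
(4, 5): arr[4]=9 > arr[5]=1

Total inversions: 9

The array has 9 inversion(s): (0,1), (0,2), (0,4), (0,5), (1,2), (1,5), (3,4), (3,5), (4,5). Each pair (i,j) satisfies i < j and arr[i] > arr[j].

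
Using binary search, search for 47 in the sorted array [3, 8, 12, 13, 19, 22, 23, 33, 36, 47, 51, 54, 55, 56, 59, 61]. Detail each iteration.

Binary search for 47 in [3, 8, 12, 13, 19, 22, 23, 33, 36, 47, 51, 54, 55, 56, 59, 61]:

lo=0, hi=15, mid=7, arr[mid]=33 -> 33 < 47, search right half
lo=8, hi=15, mid=11, arr[mid]=54 -> 54 > 47, search left half
lo=8, hi=10, mid=9, arr[mid]=47 -> Found target at index 9!

Binary search finds 47 at index 9 after 3 comparisons. The search repeatedly halves the search space by comparing with the middle element.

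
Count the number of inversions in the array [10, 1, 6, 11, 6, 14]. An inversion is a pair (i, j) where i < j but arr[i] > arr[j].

Finding inversions in [10, 1, 6, 11, 6, 14]:

(0, 1): arr[0]=10 > arr[1]=1
(0, 2): arr[0]=10 > arr[2]=6
(0, 4): arr[0]=10 > arr[4]=6
(3, 4): arr[3]=11 > arr[4]=6

Total inversions: 4

The array has 4 inversion(s): (0,1), (0,2), (0,4), (3,4). Each pair (i,j) satisfies i < j and arr[i] > arr[j].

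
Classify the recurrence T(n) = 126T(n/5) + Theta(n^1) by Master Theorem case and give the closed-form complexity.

Master Theorem for T(n) = 126T(n/5) + O(n^1):

a = 126, b = 5, c = 1
log_b(a) = log_5(126) = 3.0050

Case 1: c = 1 < log_5(126) = 3.0050
T(n) = O(n^(log_5 126))

For T(n) = 126T(n/5) + O(n^1): log_5(126) = 3.0050. This is Case 1 of the Master Theorem (c < log_b(a), work dominated by leaves), giving O(n^(log_5 126)).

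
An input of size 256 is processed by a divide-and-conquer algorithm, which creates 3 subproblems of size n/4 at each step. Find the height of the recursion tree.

For divide and conquer with division factor 4:

Problem sizes at each level:
Level 0: 256
Level 1: 64
Level 2: 16
Level 3: 4
Level 4: 1

The root is level 0 and the size-1 base case is level 4 (the tree spans levels 0 through 4, i.e. 5 levels counting the root), so the depth is the number of divisions: log_4(256) = 4

The recursion tree depth is log_4(256) = 4. At each level, the problem size is divided by 4, so it takes 4 divisions to reduce to a base case of size 1. The algorithm makes 3 recursive calls at each level.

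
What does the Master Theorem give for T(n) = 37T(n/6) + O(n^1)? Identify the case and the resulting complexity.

Master Theorem for T(n) = 37T(n/6) + O(n^1):

a = 37, b = 6, c = 1
log_b(a) = log_6(37) = 2.0153

Case 1: c = 1 < log_6(37) = 2.0153
T(n) = O(n^(log_6 37))

For T(n) = 37T(n/6) + O(n^1): log_6(37) = 2.0153. This is Case 1 of the Master Theorem (c < log_b(a), work dominated by leaves), giving O(n^(log_6 37)).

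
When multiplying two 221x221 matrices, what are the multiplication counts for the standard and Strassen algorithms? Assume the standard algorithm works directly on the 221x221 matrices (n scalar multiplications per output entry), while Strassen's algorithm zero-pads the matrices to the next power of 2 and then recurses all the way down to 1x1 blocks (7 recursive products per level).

Matrix multiplication for 221x221 matrices:

Strassen's algorithm requires power-of-2 dimensions. Pad 221x221 to 256x256 (next power of 2).

Standard algorithm: 221^3 = 10793861 multiplications
Strassen's algorithm: 7^(log2(256)) = 7^8 = 5764801 multiplications
Savings: 10793861 - 5764801 = 5029060 multiplications

Standard: 10793861 multiplications (221^3). Strassen: 5764801 multiplications (7^8, after padding to 256x256). Strassen reduces 8 recursive multiplications to 7 at each level.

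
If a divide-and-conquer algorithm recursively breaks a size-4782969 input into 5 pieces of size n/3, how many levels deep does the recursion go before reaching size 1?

For divide and conquer with division factor 3:

Problem sizes at each level:
Level 0: 4782969
Level 1: 1594323
Level 2: 531441
Level 3: 177147
Level 4: 59049
Level 5: 19683
Level 6: 6561
Level 7: 2187
Level 8: 729
Level 9: 243
Level 10: 81
Level 11: 27
Level 12: 9
Level 13: 3
Level 14: 1

The root is level 0 and the size-1 base case is level 14 (the tree spans levels 0 through 14, i.e. 15 levels counting the root), so the depth is the number of divisions: log_3(4782969) = 14

The recursion tree depth is log_3(4782969) = 14. At each level, the problem size is divided by 3, so it takes 14 divisions to reduce to a base case of size 1. The algorithm makes 5 recursive calls at each level.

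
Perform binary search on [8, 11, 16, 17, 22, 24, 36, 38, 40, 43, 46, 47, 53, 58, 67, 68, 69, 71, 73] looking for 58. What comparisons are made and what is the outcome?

Binary search for 58 in [8, 11, 16, 17, 22, 24, 36, 38, 40, 43, 46, 47, 53, 58, 67, 68, 69, 71, 73]:

lo=0, hi=18, mid=9, arr[mid]=43 -> 43 < 58, search right half
lo=10, hi=18, mid=14, arr[mid]=67 -> 67 > 58, search left half
lo=10, hi=13, mid=11, arr[mid]=47 -> 47 < 58, search right half
lo=12, hi=13, mid=12, arr[mid]=53 -> 53 < 58, search right half
lo=13, hi=13, mid=13, arr[mid]=58 -> Found target at index 13!

Binary search finds 58 at index 13 after 5 comparisons. The search repeatedly halves the search space by comparing with the middle element.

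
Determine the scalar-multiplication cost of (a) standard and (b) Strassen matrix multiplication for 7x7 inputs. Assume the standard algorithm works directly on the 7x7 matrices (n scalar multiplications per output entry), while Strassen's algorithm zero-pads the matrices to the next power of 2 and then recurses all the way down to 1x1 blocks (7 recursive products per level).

Matrix multiplication for 7x7 matrices:

Strassen's algorithm requires power-of-2 dimensions. Pad 7x7 to 8x8 (next power of 2).

Standard algorithm: 7^3 = 343 multiplications
Strassen's algorithm: 7^(log2(8)) = 7^3 = 343 multiplications
Savings: 343 - 343 = 0 multiplications

Standard: 343 multiplications (7^3). Strassen: 343 multiplications (7^3, after padding to 8x8). Strassen reduces 8 recursive multiplications to 7 at each level.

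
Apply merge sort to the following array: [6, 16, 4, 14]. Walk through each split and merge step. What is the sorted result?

Merge sort trace:

Split: [6, 16, 4, 14] -> [6, 16] and [4, 14]
  Split: [6, 16] -> [6] and [16]
  Merge: [6] + [16] -> [6, 16]
  Split: [4, 14] -> [4] and [14]
  Merge: [4] + [14] -> [4, 14]
Merge: [6, 16] + [4, 14] -> [4, 6, 14, 16]

Final sorted array: [4, 6, 14, 16]

The merge sort proceeds by recursively splitting the array and merging sorted halves.
After all merges, the sorted array is [4, 6, 14, 16].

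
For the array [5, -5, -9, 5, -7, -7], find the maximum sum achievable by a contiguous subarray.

Using Kadane's algorithm on [5, -5, -9, 5, -7, -7]:

Scanning through the array:
Position 1 (value -5): max_ending_here = 0, max_so_far = 5
Position 2 (value -9): max_ending_here = -9, max_so_far = 5
Position 3 (value 5): max_ending_here = 5, max_so_far = 5
Position 4 (value -7): max_ending_here = -2, max_so_far = 5
Position 5 (value -7): max_ending_here = -7, max_so_far = 5

Maximum subarray: [5]
Maximum sum: 5

The maximum subarray is [5] with sum 5. This subarray runs from index 0 to index 0.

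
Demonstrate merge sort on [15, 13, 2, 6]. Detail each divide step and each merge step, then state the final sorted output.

Merge sort trace:

Split: [15, 13, 2, 6] -> [15, 13] and [2, 6]
  Split: [15, 13] -> [15] and [13]
  Merge: [15] + [13] -> [13, 15]
  Split: [2, 6] -> [2] and [6]
  Merge: [2] + [6] -> [2, 6]
Merge: [13, 15] + [2, 6] -> [2, 6, 13, 15]

Final sorted array: [2, 6, 13, 15]

The merge sort proceeds by recursively splitting the array and merging sorted halves.
After all merges, the sorted array is [2, 6, 13, 15].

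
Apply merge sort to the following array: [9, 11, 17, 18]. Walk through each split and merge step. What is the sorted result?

Merge sort trace:

Split: [9, 11, 17, 18] -> [9, 11] and [17, 18]
  Split: [9, 11] -> [9] and [11]
  Merge: [9] + [11] -> [9, 11]
  Split: [17, 18] -> [17] and [18]
  Merge: [17] + [18] -> [17, 18]
Merge: [9, 11] + [17, 18] -> [9, 11, 17, 18]

Final sorted array: [9, 11, 17, 18]

The merge sort proceeds by recursively splitting the array and merging sorted halves.
After all merges, the sorted array is [9, 11, 17, 18].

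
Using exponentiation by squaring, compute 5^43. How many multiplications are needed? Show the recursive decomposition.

Computing 5^43 by squaring (build up from 5^1; each line after the first costs one multiplication):

5^1 = 5
5^2 = (5^1)^2 = 5^2 = 25
5^4 = (5^2)^2 = 25^2 = 625
5^5 = 5 * 5^4 = 5 * 625 = 3125
5^10 = (5^5)^2 = 3125^2 = 9765625
5^20 = (5^10)^2 = 9765625^2 = 95367431640625
5^21 = 5 * 5^20 = 5 * 95367431640625 = 476837158203125
5^42 = (5^21)^2 = 476837158203125^2 = 227373675443232059478759765625
5^43 = 5 * 5^42 = 5 * 227373675443232059478759765625 = 1136868377216160297393798828125

Result: 1136868377216160297393798828125
Multiplications needed: 8 (8 lines after 5^1)

5^43 = 1136868377216160297393798828125. Using exponentiation by squaring, this requires 8 multiplications. The key idea: if the exponent is even, square the half-power; if odd, multiply by the base once.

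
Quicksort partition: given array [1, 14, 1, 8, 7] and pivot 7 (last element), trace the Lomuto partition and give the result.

Lomuto partition with pivot = 7:

Initial array: [1, 14, 1, 8, 7]

arr[0]=1 <= 7: swap with position 0, array becomes [1, 14, 1, 8, 7]
arr[1]=14 > 7: no swap
arr[2]=1 <= 7: swap with position 1, array becomes [1, 1, 14, 8, 7]
arr[3]=8 > 7: no swap

Place pivot at position 2: [1, 1, 7, 8, 14]
Pivot position: 2

After partitioning with pivot 7, the array becomes [1, 1, 7, 8, 14]. The pivot is placed at index 2. All elements to the left of the pivot are <= 7, and all elements to the right are > 7.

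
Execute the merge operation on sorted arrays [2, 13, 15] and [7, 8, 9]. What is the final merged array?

Merging process:

Compare 2 vs 7: take 2 from left. Merged: [2]
Compare 13 vs 7: take 7 from right. Merged: [2, 7]
Compare 13 vs 8: take 8 from right. Merged: [2, 7, 8]
Compare 13 vs 9: take 9 from right. Merged: [2, 7, 8, 9]
Append remaining from left: [13, 15]. Merged: [2, 7, 8, 9, 13, 15]

Final merged array: [2, 7, 8, 9, 13, 15]
Total comparisons: 4

The merged array is [2, 7, 8, 9, 13, 15], requiring 4 comparisons. The merge step runs in O(n) time where n is the total number of elements.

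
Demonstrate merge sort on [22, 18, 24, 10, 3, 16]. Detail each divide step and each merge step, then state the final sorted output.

Merge sort trace:

Split: [22, 18, 24, 10, 3, 16] -> [22, 18, 24] and [10, 3, 16]
  Split: [22, 18, 24] -> [22] and [18, 24]
    Split: [18, 24] -> [18] and [24]
    Merge: [18] + [24] -> [18, 24]
  Merge: [22] + [18, 24] -> [18, 22, 24]
  Split: [10, 3, 16] -> [10] and [3, 16]
    Split: [3, 16] -> [3] and [16]
    Merge: [3] + [16] -> [3, 16]
  Merge: [10] + [3, 16] -> [3, 10, 16]
Merge: [18, 22, 24] + [3, 10, 16] -> [3, 10, 16, 18, 22, 24]

Final sorted array: [3, 10, 16, 18, 22, 24]

The merge sort proceeds by recursively splitting the array and merging sorted halves.
After all merges, the sorted array is [3, 10, 16, 18, 22, 24].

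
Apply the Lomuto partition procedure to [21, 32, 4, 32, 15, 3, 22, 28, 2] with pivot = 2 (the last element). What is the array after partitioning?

Lomuto partition with pivot = 2:

Initial array: [21, 32, 4, 32, 15, 3, 22, 28, 2]

arr[0]=21 > 2: no swap
arr[1]=32 > 2: no swap
arr[2]=4 > 2: no swap
arr[3]=32 > 2: no swap
arr[4]=15 > 2: no swap
arr[5]=3 > 2: no swap
arr[6]=22 > 2: no swap
arr[7]=28 > 2: no swap

Place pivot at position 0: [2, 32, 4, 32, 15, 3, 22, 28, 21]
Pivot position: 0

After partitioning with pivot 2, the array becomes [2, 32, 4, 32, 15, 3, 22, 28, 21]. The pivot is placed at index 0. All elements to the left of the pivot are <= 2, and all elements to the right are > 2.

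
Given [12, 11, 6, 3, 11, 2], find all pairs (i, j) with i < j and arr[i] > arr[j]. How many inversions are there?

Finding inversions in [12, 11, 6, 3, 11, 2]:

(0, 1): arr[0]=12 > arr[1]=11
(0, 2): arr[0]=12 > arr[2]=6
(0, 3): arr[0]=12 > arr[3]=3
(0, 4): arr[0]=12 > arr[4]=11
(0, 5): arr[0]=12 > arr[5]=2
(1, 2): arr[1]=11 > arr[2]=6
(1, 3): arr[1]=11 > arr[3]=3
(1, 5): arr[1]=11 > arr[5]=2
(2, 3): arr[2]=6 > arr[3]=3
(2, 5): arr[2]=6 > arr[5]=2
(3, 5): arr[3]=3 > arr[5]=2
(4, 5): arr[4]=11 > arr[5]=2

Total inversions: 12

The array has 12 inversion(s): (0,1), (0,2), (0,3), (0,4), (0,5), (1,2), (1,3), (1,5), (2,3), (2,5), (3,5), (4,5). Each pair (i,j) satisfies i < j and arr[i] > arr[j].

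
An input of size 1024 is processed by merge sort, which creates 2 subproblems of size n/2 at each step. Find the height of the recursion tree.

For divide and conquer with division factor 2:

Problem sizes at each level:
Level 0: 1024
Level 1: 512
Level 2: 256
Level 3: 128
Level 4: 64
Level 5: 32
Level 6: 16
Level 7: 8
Level 8: 4
Level 9: 2
Level 10: 1

The root is level 0 and the size-1 base case is level 10 (the tree spans levels 0 through 10, i.e. 11 levels counting the root), so the depth is the number of divisions: log_2(1024) = 10

The recursion tree depth is log_2(1024) = 10. At each level, the problem size is divided by 2, so it takes 10 divisions to reduce to a base case of size 1. The algorithm makes 2 recursive calls at each level.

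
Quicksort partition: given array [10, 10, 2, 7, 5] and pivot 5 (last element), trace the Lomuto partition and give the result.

Lomuto partition with pivot = 5:

Initial array: [10, 10, 2, 7, 5]

arr[0]=10 > 5: no swap
arr[1]=10 > 5: no swap
arr[2]=2 <= 5: swap with position 0, array becomes [2, 10, 10, 7, 5]
arr[3]=7 > 5: no swap

Place pivot at position 1: [2, 5, 10, 7, 10]
Pivot position: 1

After partitioning with pivot 5, the array becomes [2, 5, 10, 7, 10]. The pivot is placed at index 1. All elements to the left of the pivot are <= 5, and all elements to the right are > 5.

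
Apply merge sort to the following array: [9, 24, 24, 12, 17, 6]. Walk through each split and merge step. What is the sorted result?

Merge sort trace:

Split: [9, 24, 24, 12, 17, 6] -> [9, 24, 24] and [12, 17, 6]
  Split: [9, 24, 24] -> [9] and [24, 24]
    Split: [24, 24] -> [24] and [24]
    Merge: [24] + [24] -> [24, 24]
  Merge: [9] + [24, 24] -> [9, 24, 24]
  Split: [12, 17, 6] -> [12] and [17, 6]
    Split: [17, 6] -> [17] and [6]
    Merge: [17] + [6] -> [6, 17]
  Merge: [12] + [6, 17] -> [6, 12, 17]
Merge: [9, 24, 24] + [6, 12, 17] -> [6, 9, 12, 17, 24, 24]

Final sorted array: [6, 9, 12, 17, 24, 24]

The merge sort proceeds by recursively splitting the array and merging sorted halves.
After all merges, the sorted array is [6, 9, 12, 17, 24, 24].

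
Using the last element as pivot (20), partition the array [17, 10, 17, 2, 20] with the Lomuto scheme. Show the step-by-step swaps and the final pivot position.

Lomuto partition with pivot = 20:

Initial array: [17, 10, 17, 2, 20]

arr[0]=17 <= 20: swap with position 0, array becomes [17, 10, 17, 2, 20]
arr[1]=10 <= 20: swap with position 1, array becomes [17, 10, 17, 2, 20]
arr[2]=17 <= 20: swap with position 2, array becomes [17, 10, 17, 2, 20]
arr[3]=2 <= 20: swap with position 3, array becomes [17, 10, 17, 2, 20]

Place pivot at position 4: [17, 10, 17, 2, 20]
Pivot position: 4

After partitioning with pivot 20, the array becomes [17, 10, 17, 2, 20]. The pivot is placed at index 4. All elements to the left of the pivot are <= 20, and all elements to the right are > 20.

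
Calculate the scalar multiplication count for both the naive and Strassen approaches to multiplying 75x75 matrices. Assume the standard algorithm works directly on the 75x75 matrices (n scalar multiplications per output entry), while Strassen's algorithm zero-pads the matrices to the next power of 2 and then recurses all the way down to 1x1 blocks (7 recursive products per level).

Matrix multiplication for 75x75 matrices:

Strassen's algorithm requires power-of-2 dimensions. Pad 75x75 to 128x128 (next power of 2).

Standard algorithm: 75^3 = 421875 multiplications
Strassen's algorithm: 7^(log2(128)) = 7^7 = 823543 multiplications
Difference: 421875 - 823543 = -401668 (Strassen uses MORE here due to padding overhead — for small or just-over-power-of-2 n, padding can outweigh the per-level savings)

Standard: 421875 multiplications (75^3). Strassen: 823543 multiplications (7^7, after padding to 128x128). Strassen reduces 8 recursive multiplications to 7 at each level.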